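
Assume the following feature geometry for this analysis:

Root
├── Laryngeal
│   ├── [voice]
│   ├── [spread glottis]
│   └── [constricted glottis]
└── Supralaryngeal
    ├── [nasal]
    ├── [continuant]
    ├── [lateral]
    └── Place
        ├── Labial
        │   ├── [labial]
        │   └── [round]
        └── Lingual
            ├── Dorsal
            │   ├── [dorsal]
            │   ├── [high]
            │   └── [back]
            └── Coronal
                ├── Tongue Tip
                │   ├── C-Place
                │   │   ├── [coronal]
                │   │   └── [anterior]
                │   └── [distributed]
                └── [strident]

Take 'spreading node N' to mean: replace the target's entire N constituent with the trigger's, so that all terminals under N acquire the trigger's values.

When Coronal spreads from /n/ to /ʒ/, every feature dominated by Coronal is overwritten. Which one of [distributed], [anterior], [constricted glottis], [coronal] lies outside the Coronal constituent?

Coronal dominates exactly [coronal], [anterior], [distributed], [strident].
Of the listed options, [anterior], [distributed], [coronal] are among these and would be overwritten by spreading Coronal.
[constricted glottis] attaches under Laryngeal, not under Coronal, so /ʒ/ retains its own value for [constricted glottis].

[constricted glottis]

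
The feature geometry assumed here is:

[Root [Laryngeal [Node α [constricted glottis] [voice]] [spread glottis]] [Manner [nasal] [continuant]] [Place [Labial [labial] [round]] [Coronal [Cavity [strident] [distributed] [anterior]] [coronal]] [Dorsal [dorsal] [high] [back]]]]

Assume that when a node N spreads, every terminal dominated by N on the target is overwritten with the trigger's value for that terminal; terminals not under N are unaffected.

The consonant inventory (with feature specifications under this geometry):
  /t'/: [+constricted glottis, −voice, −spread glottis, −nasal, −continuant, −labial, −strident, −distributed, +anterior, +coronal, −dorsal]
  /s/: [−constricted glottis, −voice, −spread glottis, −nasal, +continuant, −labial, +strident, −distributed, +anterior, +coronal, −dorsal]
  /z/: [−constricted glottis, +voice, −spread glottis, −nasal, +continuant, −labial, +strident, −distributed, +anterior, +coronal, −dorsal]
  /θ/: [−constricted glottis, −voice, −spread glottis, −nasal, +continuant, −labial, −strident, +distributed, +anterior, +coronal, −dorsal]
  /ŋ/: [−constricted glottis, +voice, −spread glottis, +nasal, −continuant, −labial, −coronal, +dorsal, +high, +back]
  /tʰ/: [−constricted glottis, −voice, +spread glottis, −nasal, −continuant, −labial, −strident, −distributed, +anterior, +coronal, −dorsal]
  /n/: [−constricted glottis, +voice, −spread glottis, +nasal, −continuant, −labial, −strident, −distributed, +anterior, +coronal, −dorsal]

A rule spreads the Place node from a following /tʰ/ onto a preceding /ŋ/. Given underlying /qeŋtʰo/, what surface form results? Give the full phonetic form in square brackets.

Terminals under Place in this geometry: [labial], [round], [strident], [distributed], [anterior], [coronal], [dorsal], [high], [back].
After delinking /ŋ/'s Place and linking /tʰ/'s, the affected terminals become [−labial], [−strident], [−distributed], [+anterior], [+coronal], [−dorsal]; [constricted glottis], [voice], [spread glottis], … (outside Place) are retained from /ŋ/.
Among the inventory, only /n/ has exactly this specification, giving the surface form [qentʰo].

[qentʰo]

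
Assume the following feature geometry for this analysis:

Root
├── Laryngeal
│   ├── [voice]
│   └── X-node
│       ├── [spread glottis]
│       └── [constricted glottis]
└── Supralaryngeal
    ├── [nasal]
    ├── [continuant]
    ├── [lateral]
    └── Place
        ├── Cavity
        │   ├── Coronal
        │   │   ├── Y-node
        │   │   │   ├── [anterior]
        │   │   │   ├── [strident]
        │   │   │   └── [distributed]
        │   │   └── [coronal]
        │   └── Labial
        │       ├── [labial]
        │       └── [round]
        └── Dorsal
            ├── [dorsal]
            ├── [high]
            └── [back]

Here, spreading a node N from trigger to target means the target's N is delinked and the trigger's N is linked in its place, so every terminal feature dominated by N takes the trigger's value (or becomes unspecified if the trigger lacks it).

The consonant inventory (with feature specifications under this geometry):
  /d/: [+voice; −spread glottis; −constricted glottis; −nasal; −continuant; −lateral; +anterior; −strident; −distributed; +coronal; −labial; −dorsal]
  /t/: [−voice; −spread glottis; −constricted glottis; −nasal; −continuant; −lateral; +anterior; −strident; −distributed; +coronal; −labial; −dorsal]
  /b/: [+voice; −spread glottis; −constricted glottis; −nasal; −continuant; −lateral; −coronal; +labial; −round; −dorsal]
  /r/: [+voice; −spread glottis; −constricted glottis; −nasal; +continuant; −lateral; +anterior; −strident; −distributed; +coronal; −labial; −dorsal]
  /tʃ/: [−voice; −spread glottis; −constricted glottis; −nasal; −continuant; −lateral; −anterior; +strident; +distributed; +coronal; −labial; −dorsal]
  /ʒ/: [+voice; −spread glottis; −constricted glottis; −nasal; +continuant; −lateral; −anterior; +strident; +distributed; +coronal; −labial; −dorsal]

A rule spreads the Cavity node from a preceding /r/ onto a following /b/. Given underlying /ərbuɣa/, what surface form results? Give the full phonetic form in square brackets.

[ərduɣa]

Terminals under Cavity in this geometry: [anterior], [strident], [distributed], [coronal], [labial], [round].
Spreading Cavity from /r/ onto /b/ replaces those values with /r/'s: [+anterior], [−strident], [−distributed], [+coronal], [−labial]. Features outside Cavity ([voice], [spread glottis], [constricted glottis], …) stay as in /b/.
Among the inventory, only /d/ has exactly this specification, giving the surface form [ərduɣa].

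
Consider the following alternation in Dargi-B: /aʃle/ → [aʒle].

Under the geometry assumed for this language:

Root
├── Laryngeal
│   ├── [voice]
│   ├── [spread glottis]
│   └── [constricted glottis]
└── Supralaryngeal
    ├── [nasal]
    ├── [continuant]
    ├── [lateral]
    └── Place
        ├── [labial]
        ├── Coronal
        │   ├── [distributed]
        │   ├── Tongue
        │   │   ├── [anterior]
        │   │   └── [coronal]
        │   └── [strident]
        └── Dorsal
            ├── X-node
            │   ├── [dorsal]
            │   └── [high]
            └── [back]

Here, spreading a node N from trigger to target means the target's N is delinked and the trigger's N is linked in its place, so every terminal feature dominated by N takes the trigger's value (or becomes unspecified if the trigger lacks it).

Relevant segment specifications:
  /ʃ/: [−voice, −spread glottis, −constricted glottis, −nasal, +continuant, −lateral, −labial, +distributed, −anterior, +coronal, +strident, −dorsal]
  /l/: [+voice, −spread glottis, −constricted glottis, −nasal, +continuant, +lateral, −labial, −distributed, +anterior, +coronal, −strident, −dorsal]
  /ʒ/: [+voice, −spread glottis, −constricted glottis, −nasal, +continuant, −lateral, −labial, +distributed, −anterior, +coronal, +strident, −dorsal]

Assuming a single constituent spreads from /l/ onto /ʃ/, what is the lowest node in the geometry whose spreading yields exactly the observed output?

Comparing /ʃ/ with its surface form [ʒ], the only feature that changes is [voice].
Since just one terminal is affected and it takes /l/'s value, spreading the terminal [voice] alone is sufficient and minimal.
Features on which the two segments disagree outside [voice], such as [distributed], [anterior], are unchanged — nothing dominating them spread, and [voice] is the minimal sufficient constituent.

[voice]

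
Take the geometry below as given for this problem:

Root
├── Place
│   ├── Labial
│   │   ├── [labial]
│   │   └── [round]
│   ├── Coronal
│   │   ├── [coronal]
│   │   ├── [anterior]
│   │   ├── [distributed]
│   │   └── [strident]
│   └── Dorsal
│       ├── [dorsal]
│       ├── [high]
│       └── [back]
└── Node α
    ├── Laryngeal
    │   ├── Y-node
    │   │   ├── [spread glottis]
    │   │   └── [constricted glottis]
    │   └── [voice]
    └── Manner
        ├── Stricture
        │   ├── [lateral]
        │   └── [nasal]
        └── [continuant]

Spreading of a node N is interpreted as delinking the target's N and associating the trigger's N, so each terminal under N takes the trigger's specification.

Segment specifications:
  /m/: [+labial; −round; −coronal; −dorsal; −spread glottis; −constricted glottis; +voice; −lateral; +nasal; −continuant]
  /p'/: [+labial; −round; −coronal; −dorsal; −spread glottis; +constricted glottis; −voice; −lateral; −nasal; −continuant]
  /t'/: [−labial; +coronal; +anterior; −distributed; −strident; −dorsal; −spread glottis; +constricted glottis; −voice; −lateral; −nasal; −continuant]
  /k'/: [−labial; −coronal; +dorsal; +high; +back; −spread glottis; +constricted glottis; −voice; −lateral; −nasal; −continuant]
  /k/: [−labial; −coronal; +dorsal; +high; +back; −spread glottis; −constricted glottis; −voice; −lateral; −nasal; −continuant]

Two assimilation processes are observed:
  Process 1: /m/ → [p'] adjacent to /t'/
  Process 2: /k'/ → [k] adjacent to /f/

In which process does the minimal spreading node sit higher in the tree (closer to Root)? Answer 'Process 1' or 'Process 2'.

Process 1

Process 1: the features that change are [voice], [constricted glottis], [nasal]; the minimal node is Node α (depth 1).
In Process 2, [constricted glottis] changes, so the minimal spreading node is [constricted glottis] at depth 4.
Depth 1 < depth 4; Process 1 involves the structurally higher constituent Node α.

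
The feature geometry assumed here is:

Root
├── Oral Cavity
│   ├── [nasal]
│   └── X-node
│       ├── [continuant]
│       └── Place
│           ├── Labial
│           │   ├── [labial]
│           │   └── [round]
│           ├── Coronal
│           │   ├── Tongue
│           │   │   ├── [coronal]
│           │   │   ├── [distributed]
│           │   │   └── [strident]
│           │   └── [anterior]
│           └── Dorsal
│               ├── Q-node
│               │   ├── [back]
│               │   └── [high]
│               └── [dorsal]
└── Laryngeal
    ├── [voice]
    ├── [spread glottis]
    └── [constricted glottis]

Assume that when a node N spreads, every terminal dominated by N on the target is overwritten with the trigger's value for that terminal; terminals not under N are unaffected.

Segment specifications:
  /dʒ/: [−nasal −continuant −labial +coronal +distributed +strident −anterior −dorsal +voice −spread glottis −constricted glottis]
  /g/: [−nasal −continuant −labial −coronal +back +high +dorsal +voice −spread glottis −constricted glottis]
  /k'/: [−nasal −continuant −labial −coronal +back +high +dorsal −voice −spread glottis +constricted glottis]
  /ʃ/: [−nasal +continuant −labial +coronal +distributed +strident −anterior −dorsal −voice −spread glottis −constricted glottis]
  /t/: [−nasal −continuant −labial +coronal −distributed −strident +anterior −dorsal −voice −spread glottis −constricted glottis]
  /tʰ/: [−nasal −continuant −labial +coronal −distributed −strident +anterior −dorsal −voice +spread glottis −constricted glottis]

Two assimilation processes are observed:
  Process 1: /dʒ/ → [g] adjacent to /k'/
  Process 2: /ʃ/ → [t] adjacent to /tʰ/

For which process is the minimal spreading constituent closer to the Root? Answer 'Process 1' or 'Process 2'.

Process 2

In Process 1, [coronal], [anterior], [distributed], [strident], [dorsal], [high], [back] change, so the minimal spreading node is Place at depth 3.
In Process 2, [continuant], [anterior], [distributed], [strident] change, so the minimal spreading node is X-node at depth 2.
Depth 2 < depth 3; Process 2 involves the structurally higher constituent X-node.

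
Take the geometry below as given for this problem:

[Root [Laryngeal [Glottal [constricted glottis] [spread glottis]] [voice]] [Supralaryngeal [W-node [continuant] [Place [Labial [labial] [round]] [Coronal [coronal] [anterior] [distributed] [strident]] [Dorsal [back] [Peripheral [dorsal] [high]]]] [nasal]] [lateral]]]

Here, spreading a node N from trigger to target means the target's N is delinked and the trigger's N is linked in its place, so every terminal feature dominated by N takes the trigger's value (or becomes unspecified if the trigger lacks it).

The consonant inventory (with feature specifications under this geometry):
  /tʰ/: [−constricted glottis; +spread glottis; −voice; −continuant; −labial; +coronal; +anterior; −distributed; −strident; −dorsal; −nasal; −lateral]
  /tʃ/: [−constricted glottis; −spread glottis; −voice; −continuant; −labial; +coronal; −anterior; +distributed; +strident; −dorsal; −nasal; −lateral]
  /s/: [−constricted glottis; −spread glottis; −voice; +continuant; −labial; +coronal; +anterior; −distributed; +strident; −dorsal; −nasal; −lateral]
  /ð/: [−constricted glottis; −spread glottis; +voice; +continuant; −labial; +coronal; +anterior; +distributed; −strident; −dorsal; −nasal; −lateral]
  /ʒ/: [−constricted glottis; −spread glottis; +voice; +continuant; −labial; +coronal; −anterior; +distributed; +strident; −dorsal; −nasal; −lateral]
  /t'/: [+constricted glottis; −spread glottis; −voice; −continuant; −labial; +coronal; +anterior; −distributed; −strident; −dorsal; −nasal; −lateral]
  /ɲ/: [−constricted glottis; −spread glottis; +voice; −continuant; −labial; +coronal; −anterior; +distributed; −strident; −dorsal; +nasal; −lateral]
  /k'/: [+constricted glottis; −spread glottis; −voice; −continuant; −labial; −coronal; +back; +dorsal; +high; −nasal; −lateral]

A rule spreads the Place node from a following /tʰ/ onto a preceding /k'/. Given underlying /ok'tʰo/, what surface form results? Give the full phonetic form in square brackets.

[ot'tʰo]

Place immediately or transitively dominates [labial], [round], [coronal], [anterior], [distributed], [strident], [back], [dorsal], [high].
After delinking /k'/'s Place and linking /tʰ/'s, the affected terminals become [−labial], [+coronal], [+anterior], [−distributed], [−strident], [−dorsal]; [constricted glottis], [spread glottis], [voice], … (outside Place) are retained from /k'/.
This feature bundle is that of [t'], so /ok'tʰo/ surfaces as [ot'tʰo].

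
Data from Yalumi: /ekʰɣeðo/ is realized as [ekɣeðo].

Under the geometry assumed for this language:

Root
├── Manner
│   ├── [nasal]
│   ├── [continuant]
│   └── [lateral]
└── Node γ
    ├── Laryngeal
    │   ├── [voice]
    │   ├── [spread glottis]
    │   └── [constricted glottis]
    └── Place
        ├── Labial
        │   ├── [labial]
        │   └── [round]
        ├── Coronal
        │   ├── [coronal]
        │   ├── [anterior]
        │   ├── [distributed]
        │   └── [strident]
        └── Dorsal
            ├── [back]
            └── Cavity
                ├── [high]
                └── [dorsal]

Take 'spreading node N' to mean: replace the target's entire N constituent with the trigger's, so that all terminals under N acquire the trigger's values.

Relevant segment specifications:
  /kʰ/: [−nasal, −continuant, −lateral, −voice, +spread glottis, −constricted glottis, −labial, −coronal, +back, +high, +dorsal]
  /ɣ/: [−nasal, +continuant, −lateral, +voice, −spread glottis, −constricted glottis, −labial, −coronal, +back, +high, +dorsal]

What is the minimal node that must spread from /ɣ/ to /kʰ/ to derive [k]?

[spread glottis]

Feature comparison: [spread glottis] differs between /kʰ/ and [k]; the remaining terminals match.
With a single altered terminal, the smallest constituent that could spread is that terminal — [spread glottis].
[voice] — on which /ɣ/ differs from /kʰ/ — is unchanged, so neither Laryngeal nor anything higher can have spread; the constituent is no larger than [spread glottis].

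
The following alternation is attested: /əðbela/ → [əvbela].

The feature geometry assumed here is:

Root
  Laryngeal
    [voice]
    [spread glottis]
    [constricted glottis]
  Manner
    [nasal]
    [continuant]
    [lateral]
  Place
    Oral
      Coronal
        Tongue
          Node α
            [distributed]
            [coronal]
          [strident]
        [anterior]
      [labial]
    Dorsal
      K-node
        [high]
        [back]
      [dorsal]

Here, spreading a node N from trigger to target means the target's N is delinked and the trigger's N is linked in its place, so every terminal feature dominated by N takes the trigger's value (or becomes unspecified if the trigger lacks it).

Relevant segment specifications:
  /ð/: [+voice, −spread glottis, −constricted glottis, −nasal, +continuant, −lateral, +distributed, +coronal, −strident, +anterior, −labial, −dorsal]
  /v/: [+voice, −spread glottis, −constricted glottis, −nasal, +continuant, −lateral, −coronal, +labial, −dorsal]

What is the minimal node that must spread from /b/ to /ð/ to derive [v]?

Comparing /ð/ with its surface form [v], the features that change are [labial], [coronal], [anterior], [distributed], [strident].
In this geometry the lowest node dominating all of them is Oral: every daughter of Oral dominates only a proper subset, so no lower node suffices.
Spreading Oral from /b/ overwrites each of those terminals with /b/'s values, yielding exactly [v].
[continuant], a feature on which the two segments disagree outside Oral, is unchanged — nothing dominating it spread, and Oral is the minimal sufficient constituent.

Oral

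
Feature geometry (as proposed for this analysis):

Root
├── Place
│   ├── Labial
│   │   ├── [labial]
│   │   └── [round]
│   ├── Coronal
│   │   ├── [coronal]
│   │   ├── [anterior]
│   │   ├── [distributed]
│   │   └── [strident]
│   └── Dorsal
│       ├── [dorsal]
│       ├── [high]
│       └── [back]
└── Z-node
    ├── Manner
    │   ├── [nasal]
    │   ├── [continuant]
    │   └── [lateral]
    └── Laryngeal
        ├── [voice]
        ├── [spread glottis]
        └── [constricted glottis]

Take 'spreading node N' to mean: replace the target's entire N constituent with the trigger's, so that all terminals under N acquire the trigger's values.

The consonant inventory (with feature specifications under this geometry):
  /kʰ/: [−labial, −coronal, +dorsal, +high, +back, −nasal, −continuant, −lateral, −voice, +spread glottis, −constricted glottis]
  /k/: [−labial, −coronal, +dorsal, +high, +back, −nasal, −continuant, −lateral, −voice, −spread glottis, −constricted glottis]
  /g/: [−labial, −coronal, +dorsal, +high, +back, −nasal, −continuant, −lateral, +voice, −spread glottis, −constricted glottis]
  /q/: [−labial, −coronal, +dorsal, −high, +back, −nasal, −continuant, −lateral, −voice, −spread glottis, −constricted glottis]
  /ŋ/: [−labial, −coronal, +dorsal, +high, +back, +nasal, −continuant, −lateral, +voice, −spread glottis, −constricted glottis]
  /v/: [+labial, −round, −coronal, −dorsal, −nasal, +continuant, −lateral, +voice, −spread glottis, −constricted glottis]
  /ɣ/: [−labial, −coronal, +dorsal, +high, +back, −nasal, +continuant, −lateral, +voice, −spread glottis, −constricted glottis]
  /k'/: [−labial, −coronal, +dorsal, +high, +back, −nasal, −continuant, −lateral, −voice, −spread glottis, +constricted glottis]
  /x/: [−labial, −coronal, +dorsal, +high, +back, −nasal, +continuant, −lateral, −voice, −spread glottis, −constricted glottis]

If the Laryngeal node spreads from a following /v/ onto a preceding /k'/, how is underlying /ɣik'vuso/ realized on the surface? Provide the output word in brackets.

Laryngeal immediately or transitively dominates [voice], [spread glottis], [constricted glottis].
Spreading Laryngeal from /v/ onto /k'/ replaces those values with /v/'s: [+voice], [−spread glottis], [−constricted glottis]. Features outside Laryngeal ([labial], [coronal], [dorsal], …) stay as in /k'/.
This feature bundle is that of [g], so /ɣik'vuso/ surfaces as [ɣigvuso].

[ɣigvuso]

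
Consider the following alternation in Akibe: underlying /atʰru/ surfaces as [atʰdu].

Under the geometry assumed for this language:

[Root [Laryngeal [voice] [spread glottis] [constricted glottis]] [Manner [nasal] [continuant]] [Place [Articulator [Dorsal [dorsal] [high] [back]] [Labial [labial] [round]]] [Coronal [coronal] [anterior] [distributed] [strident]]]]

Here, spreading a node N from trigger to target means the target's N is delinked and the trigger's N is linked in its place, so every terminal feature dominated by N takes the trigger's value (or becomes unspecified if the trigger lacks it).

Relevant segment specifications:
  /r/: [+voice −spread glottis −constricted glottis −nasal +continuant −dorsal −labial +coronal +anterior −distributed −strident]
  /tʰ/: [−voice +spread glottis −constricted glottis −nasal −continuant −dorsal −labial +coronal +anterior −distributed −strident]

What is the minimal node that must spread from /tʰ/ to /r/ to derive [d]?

The alternation /r/ → [d] changes [continuant] and nothing else.
Only a single terminal changes, and /tʰ/ supplies the new value, so [continuant] itself is the minimal spreading constituent.
Features on which the two segments disagree outside [continuant], such as [spread glottis], [voice], are unchanged — nothing dominating them spread, and [continuant] is the minimal sufficient constituent.

[continuant]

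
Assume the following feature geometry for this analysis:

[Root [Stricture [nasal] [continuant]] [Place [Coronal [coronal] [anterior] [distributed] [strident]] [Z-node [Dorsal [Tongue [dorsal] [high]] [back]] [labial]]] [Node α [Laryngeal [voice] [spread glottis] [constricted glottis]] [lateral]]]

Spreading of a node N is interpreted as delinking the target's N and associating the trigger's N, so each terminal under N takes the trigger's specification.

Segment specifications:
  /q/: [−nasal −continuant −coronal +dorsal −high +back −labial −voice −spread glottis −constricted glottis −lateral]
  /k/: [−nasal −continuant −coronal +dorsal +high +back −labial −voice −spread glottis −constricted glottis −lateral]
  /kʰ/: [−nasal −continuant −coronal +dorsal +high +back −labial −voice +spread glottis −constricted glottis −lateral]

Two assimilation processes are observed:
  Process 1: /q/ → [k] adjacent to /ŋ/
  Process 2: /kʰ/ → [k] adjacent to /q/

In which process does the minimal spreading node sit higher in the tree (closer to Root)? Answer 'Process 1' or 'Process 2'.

In Process 1, [high] changes, so the minimal spreading node is [high] at depth 5.
Process 2 alters [spread glottis]; the lowest dominating node is [spread glottis] (depth 3 from Root).
[spread glottis] is closer to Root than [high], so Process 2 spreads the higher node.

Process 2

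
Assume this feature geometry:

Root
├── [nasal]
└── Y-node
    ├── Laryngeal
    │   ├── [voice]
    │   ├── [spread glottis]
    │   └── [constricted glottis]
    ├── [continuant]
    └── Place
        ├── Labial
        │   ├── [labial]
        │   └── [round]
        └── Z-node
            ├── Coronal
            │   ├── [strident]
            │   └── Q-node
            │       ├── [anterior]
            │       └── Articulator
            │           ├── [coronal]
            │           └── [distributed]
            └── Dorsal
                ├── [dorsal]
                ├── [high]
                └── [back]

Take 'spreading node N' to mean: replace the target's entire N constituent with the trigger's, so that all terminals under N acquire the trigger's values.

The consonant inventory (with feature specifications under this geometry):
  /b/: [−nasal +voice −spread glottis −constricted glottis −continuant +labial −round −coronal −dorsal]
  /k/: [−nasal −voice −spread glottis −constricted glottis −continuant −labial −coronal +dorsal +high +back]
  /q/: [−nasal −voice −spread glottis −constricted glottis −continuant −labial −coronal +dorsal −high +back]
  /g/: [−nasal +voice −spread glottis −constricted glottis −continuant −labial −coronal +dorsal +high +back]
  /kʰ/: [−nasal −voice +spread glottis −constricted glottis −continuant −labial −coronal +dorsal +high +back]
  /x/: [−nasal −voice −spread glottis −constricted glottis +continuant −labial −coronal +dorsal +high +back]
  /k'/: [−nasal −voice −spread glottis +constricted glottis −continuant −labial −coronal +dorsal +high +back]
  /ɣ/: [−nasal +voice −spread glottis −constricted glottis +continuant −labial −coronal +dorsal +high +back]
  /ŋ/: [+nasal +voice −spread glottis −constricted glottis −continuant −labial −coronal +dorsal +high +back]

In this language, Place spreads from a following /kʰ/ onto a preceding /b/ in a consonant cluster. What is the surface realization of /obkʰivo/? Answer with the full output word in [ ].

The Place node dominates the terminals [labial], [round], [strident], [anterior], [coronal], [distributed], [dorsal], [high], [back].
Spreading Place from /kʰ/ onto /b/ replaces those values with /kʰ/'s: [−labial], [−coronal], [+dorsal], [+high], [+back]. Features outside Place ([nasal], [voice], [spread glottis], …) stay as in /b/.
The resulting bundle matches /g/ in the inventory; substituting it for /b/ gives [ogkʰivo].

[ogkʰivo]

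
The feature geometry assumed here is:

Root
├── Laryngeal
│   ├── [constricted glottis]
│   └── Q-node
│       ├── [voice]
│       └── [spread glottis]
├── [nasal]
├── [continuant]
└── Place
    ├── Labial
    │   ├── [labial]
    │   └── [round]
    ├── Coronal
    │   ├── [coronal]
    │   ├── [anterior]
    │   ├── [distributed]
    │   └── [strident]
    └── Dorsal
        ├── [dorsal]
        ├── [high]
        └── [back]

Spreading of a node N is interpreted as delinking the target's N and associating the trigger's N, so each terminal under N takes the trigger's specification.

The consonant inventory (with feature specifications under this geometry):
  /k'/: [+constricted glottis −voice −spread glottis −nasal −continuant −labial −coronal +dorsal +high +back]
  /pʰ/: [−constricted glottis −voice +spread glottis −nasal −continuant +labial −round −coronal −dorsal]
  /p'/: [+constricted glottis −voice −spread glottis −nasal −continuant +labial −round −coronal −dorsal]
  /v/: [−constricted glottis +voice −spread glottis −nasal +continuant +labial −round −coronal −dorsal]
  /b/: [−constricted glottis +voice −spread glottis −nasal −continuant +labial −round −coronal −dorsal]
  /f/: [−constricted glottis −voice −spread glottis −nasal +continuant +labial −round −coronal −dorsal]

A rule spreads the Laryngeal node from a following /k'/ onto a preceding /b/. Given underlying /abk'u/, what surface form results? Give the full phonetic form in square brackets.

Terminals under Laryngeal in this geometry: [constricted glottis], [voice], [spread glottis].
The target acquires /k'/'s values for everything under Laryngeal — [+constricted glottis], [−voice], [−spread glottis] — while keeping its own [nasal], [continuant], [labial], ….
This feature bundle is that of [p'], so /abk'u/ surfaces as [ap'k'u].

[ap'k'u]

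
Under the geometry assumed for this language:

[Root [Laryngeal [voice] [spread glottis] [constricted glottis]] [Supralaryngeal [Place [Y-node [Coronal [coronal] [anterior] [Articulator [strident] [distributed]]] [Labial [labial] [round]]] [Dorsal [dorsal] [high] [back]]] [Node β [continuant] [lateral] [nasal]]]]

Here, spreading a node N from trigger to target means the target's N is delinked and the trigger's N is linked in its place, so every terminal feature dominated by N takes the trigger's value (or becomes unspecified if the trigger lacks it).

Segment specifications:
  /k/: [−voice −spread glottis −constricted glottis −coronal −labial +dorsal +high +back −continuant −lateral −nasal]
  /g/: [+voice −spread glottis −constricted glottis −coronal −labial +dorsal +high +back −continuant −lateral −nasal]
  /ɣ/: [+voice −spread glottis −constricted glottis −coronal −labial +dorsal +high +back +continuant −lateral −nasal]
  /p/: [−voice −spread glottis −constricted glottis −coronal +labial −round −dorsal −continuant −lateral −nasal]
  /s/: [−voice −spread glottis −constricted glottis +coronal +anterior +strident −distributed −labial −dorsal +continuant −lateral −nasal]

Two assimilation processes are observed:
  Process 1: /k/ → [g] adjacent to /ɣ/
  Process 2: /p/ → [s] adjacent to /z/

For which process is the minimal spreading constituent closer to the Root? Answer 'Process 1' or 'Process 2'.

In Process 1, [voice] changes, so the minimal spreading node is [voice] at depth 2.
Process 2: the features that change are [continuant], [labial], [round], [coronal], [anterior], [distributed], [strident]; the minimal node is Supralaryngeal (depth 1).
Supralaryngeal is closer to Root than [voice], so Process 2 spreads the higher node.

Process 2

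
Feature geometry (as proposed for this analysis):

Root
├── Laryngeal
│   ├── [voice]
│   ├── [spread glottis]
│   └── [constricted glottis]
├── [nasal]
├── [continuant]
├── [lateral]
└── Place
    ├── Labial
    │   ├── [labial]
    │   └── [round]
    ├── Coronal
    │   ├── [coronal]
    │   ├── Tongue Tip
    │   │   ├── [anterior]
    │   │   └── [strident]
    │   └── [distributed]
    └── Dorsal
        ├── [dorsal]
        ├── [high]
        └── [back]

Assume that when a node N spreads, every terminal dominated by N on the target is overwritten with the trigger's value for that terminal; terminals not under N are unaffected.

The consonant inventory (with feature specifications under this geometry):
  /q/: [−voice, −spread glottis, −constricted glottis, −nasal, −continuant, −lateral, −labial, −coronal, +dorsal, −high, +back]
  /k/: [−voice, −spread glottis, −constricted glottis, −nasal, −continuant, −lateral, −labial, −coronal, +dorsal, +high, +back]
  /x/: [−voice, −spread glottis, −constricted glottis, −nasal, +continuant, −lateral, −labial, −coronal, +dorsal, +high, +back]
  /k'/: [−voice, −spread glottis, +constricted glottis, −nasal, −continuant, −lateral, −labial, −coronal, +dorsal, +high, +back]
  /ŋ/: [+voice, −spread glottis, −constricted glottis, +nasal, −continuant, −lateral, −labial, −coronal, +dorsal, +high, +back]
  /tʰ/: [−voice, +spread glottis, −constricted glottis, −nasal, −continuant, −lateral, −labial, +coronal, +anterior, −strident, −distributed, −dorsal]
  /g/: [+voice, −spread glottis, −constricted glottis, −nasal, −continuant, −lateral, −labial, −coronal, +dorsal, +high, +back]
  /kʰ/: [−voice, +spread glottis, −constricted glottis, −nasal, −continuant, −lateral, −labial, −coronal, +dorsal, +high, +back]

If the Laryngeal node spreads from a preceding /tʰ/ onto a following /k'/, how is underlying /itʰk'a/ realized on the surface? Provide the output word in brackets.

[itʰkʰa]

The Laryngeal node dominates the terminals [voice], [spread glottis], [constricted glottis].
The target acquires /tʰ/'s values for everything under Laryngeal — [−voice], [+spread glottis], [−constricted glottis] — while keeping its own [nasal], [continuant], [lateral], ….
This feature bundle is that of [kʰ], so /itʰk'a/ surfaces as [itʰkʰa].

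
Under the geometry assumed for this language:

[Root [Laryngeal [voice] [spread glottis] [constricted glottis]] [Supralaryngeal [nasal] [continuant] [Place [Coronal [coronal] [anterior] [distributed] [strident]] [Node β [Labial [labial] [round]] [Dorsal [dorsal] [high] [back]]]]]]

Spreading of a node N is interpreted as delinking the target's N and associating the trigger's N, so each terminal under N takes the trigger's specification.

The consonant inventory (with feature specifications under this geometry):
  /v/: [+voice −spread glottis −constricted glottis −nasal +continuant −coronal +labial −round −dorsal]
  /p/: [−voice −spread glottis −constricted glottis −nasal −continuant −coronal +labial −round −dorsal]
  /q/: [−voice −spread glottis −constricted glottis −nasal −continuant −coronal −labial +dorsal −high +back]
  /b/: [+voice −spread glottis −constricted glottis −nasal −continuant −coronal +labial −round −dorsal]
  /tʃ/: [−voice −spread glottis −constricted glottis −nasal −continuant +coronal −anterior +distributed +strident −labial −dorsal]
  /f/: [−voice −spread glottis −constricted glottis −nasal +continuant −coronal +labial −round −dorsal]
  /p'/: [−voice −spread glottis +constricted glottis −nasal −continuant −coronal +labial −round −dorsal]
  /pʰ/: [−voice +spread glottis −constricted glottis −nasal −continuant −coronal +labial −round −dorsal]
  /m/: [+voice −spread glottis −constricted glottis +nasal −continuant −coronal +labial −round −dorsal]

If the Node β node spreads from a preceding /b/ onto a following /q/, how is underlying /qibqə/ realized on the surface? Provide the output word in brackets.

[qibpə]

Terminals under Node β in this geometry: [labial], [round], [dorsal], [high], [back].
After delinking /q/'s Node β and linking /b/'s, the affected terminals become [+labial], [−round], [−dorsal]; [voice], [spread glottis], [constricted glottis], … (outside Node β) are retained from /q/.
The resulting bundle matches /p/ in the inventory; substituting it for /q/ gives [qibpə].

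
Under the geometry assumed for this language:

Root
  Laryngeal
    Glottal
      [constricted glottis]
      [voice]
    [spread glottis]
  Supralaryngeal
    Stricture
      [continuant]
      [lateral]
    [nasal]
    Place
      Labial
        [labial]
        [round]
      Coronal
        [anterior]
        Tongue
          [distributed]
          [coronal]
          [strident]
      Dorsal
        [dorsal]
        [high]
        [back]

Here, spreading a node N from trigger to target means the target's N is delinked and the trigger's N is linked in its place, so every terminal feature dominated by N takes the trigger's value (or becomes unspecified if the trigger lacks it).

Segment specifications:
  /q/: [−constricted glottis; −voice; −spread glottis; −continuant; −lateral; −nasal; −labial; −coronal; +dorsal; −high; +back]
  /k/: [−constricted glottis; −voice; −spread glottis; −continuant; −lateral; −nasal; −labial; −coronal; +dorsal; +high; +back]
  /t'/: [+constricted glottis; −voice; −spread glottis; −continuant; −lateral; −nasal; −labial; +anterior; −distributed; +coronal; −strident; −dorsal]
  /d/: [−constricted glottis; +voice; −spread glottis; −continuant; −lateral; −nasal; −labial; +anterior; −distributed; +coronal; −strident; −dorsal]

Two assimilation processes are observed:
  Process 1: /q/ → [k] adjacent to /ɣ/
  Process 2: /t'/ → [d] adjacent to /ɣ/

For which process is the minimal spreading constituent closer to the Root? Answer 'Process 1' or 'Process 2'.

In Process 1, [high] changes, so the minimal spreading node is [high] at depth 4.
Process 2 alters [voice], [constricted glottis]; the lowest common ancestor is Glottal (depth 2 from Root).
Depth 2 < depth 4; Process 2 involves the structurally higher constituent Glottal.

Process 2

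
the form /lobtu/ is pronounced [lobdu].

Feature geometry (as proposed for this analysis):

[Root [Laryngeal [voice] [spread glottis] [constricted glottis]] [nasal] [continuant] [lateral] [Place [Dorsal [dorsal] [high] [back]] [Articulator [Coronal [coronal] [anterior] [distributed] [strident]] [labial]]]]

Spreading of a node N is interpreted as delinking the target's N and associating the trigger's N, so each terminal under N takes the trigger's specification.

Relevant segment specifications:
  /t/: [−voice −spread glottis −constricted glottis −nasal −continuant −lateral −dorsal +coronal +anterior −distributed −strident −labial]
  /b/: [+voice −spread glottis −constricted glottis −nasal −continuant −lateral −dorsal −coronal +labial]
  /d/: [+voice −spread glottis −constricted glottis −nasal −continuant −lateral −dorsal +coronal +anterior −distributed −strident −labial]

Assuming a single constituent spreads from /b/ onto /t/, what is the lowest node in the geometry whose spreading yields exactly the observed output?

Feature comparison: [voice] differs between /t/ and [d]; the remaining terminals match.
Only a single terminal changes, and /b/ supplies the new value, so [voice] itself is the minimal spreading constituent.
Features on which the two segments disagree outside [voice], such as [coronal], [labial], are unchanged — nothing dominating them spread, and [voice] is the minimal sufficient constituent.

[voice]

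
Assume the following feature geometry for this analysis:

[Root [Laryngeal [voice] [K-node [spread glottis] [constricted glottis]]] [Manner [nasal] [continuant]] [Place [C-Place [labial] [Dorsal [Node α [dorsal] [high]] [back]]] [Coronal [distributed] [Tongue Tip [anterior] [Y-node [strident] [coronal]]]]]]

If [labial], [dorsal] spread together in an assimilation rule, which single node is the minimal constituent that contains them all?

C-Place

[labial]: Root / Place / C-Place / [labial].
[dorsal]: Root / Place / C-Place / Dorsal / Node α / [dorsal].
The lowest node appearing on every path is C-Place; each proper daughter of C-Place fails to dominate at least one of the listed features.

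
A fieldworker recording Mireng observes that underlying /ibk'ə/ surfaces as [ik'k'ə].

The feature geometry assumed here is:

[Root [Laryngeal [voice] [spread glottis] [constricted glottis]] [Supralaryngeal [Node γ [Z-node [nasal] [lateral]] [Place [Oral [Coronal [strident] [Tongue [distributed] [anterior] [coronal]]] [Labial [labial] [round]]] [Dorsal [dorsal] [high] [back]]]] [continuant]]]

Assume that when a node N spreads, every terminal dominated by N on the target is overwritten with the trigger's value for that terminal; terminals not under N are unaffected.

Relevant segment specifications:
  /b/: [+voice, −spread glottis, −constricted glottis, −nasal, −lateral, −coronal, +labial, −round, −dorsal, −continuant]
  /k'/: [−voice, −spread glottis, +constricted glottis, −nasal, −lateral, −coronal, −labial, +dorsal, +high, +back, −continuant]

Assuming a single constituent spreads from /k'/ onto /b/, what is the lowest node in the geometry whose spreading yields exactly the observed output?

Feature comparison: [voice], [constricted glottis], [labial], [round], [dorsal], [high], [back] differ between /b/ and [k']; the remaining terminals match.
In this geometry the lowest node dominating all of them is Root: every daughter of Root dominates only a proper subset, so no lower node suffices.
Spreading Root from /k'/ overwrites each of those terminals with /k'/'s values, yielding exactly [k'].

Root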